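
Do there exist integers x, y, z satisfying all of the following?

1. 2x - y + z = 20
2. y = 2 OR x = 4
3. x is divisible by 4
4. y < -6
Yes

Take x = 4, y = -7, z = 5. Substituting into each constraint:
  (1) 2(4) + 7 + 5 = 20 ✓
  (2) x = 4, target 4 ✓ (second branch holds)
  (3) 4 = 4 × 1, remainder 0 ✓
  (4) -7 < -6 ✓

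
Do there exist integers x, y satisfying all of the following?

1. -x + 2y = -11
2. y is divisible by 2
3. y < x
Yes

Take x = 11, y = 0. Substituting into each constraint:
  (1) (-11) + 2(0) = -11 ✓
  (2) 0 = 2 × 0, remainder 0 ✓
  (3) 0 < 11 ✓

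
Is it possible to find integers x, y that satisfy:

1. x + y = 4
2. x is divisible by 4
Yes

Take x = 0, y = 4. Substituting into each constraint:
  (1) 0 + 4 = 4 ✓
  (2) 0 = 4 × 0, remainder 0 ✓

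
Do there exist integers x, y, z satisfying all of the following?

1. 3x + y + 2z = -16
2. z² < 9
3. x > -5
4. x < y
Yes

Take x = -4, y = -2, z = -1. Substituting into each constraint:
  (1) 3(-4) + (-2) + 2(-1) = -16 ✓
  (2) z² = (-1)² = 1, and 1 < 9 ✓
  (3) -4 > -5 ✓
  (4) -4 < -2 ✓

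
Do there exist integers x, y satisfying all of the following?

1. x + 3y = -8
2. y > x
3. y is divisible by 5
Yes

Take x = -8, y = 0. Substituting into each constraint:
  (1) (-8) + 3(0) = -8 ✓
  (2) 0 > -8 ✓
  (3) 0 = 5 × 0, remainder 0 ✓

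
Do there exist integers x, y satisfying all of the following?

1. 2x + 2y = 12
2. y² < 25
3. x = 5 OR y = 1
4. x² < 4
No

A contradictory subset is {2x + 2y = 12, x = 5 OR y = 1, x² < 4}. No integer assignment can satisfy these jointly:

  - 2x + 2y = 12: is a linear equation tying the variables together
  - x = 5 OR y = 1: forces a choice: either x = 5 or y = 1
  - x² < 4: restricts x to |x| ≤ 1

Split on the disjunction (x = 5 OR y = 1):
  • If x = 5: this contradicts x² < 4, which requires |x| ≤ 1.
  • If y = 1: the equation forces x = 5, but x² < 4 requires |x| ≤ 1.
Both branches are infeasible, so the system has no integer solution.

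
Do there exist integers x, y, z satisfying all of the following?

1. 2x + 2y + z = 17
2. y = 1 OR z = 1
Yes

Take x = 8, y = 1, z = -1. Substituting into each constraint:
  (1) 2(8) + 2(1) + (-1) = 17 ✓
  (2) y = 1, target 1 ✓ (first branch holds)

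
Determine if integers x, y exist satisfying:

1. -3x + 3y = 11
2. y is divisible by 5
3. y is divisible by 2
No

Even the single constraint (-3x + 3y = 11) is infeasible over the integers.

  - -3x + 3y = 11: every term on the left is divisible by 3, so the LHS ≡ 0 (mod 3), but the RHS 11 is not — no integer solution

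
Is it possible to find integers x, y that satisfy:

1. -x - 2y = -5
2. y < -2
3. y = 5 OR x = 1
No

The full constraint system is jointly infeasible over the integers. Each constraint and what it forces:

  - -x - 2y = -5: is a linear equation tying the variables together
  - y < -2: bounds one variable relative to a constant
  - y = 5 OR x = 1: forces a choice: either y = 5 or x = 1

Split on the disjunction (y = 5 OR x = 1):
  • If y = 5: this contradicts the bound y ≤ -3.
  • If x = 1: the equation forces y = 2, which contradicts the bound y ≤ -3.
Both branches are infeasible, so the system has no integer solution.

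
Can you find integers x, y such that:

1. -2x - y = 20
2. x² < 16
Yes

Take x = 0, y = -20. Substituting into each constraint:
  (1) -2(0) + 20 = 20 ✓
  (2) x² = (0)² = 0, and 0 < 16 ✓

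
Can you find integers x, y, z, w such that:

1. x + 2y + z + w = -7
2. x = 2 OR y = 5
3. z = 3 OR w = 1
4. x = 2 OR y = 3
Yes

Take x = 2, y = -6, z = 3, w = 0. Substituting into each constraint:
  (1) 2 + 2(-6) + 3 + 0 = -7 ✓
  (2) x = 2, target 2 ✓ (first branch holds)
  (3) z = 3, target 3 ✓ (first branch holds)
  (4) x = 2, target 2 ✓ (first branch holds)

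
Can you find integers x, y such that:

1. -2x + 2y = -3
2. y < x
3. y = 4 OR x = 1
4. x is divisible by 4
No

Even the single constraint (-2x + 2y = -3) is infeasible over the integers.

  - -2x + 2y = -3: every term on the left is divisible by 2, so the LHS ≡ 0 (mod 2), but the RHS -3 is not — no integer solution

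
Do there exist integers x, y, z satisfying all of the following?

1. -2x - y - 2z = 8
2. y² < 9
Yes

Take x = -4, y = 0, z = 0. Substituting into each constraint:
  (1) -2(-4) + 0 - 2(0) = 8 ✓
  (2) y² = (0)² = 0, and 0 < 9 ✓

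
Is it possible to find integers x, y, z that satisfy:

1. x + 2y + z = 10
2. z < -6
Yes

Take x = 17, y = 0, z = -7. Substituting into each constraint:
  (1) 17 + 2(0) + (-7) = 10 ✓
  (2) -7 < -6 ✓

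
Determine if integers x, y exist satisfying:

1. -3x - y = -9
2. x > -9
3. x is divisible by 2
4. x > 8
Yes

Take x = 10, y = -21. Substituting into each constraint:
  (1) -3(10) + 21 = -9 ✓
  (2) 10 > -9 ✓
  (3) 10 = 2 × 5, remainder 0 ✓
  (4) 10 > 8 ✓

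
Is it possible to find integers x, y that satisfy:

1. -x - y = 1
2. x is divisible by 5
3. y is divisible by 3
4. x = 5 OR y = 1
Yes

Take x = 5, y = -6. Substituting into each constraint:
  (1) (-5) + 6 = 1 ✓
  (2) 5 = 5 × 1, remainder 0 ✓
  (3) -6 = 3 × -2, remainder 0 ✓
  (4) x = 5, target 5 ✓ (first branch holds)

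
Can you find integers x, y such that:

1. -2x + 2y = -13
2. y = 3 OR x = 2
No

Even the single constraint (-2x + 2y = -13) is infeasible over the integers.

  - -2x + 2y = -13: every term on the left is divisible by 2, so the LHS ≡ 0 (mod 2), but the RHS -13 is not — no integer solution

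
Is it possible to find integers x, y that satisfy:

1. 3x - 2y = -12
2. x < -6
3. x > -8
No

The full constraint system is jointly infeasible over the integers. Each constraint and what it forces:

  - 3x - 2y = -12: is a linear equation tying the variables together
  - x < -6: bounds one variable relative to a constant
  - x > -8: bounds one variable relative to a constant

The bounds confine x to {-7}. For each value, substitute into the equation:
  • x = -7: the equation gives -2y = 9, so y would not be an integer.
Every case fails, so no integer solution exists.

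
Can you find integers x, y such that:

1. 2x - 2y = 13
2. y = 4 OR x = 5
No

Even the single constraint (2x - 2y = 13) is infeasible over the integers.

  - 2x - 2y = 13: every term on the left is divisible by 2, so the LHS ≡ 0 (mod 2), but the RHS 13 is not — no integer solution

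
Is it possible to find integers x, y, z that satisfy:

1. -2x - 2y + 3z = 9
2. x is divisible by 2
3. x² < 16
Yes

Take x = 0, y = 0, z = 3. Substituting into each constraint:
  (1) -2(0) - 2(0) + 3(3) = 9 ✓
  (2) 0 = 2 × 0, remainder 0 ✓
  (3) x² = (0)² = 0, and 0 < 16 ✓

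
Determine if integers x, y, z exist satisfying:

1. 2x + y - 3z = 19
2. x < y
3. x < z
Yes

Take x = 0, y = 22, z = 1. Substituting into each constraint:
  (1) 2(0) + 22 - 3(1) = 19 ✓
  (2) 0 < 22 ✓
  (3) 0 < 1 ✓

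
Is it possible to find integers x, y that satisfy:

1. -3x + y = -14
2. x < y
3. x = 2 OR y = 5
No

The full constraint system is jointly infeasible over the integers. Each constraint and what it forces:

  - -3x + y = -14: is a linear equation tying the variables together
  - x < y: bounds one variable relative to another variable
  - x = 2 OR y = 5: forces a choice: either x = 2 or y = 5

Split on the disjunction (x = 2 OR y = 5):
  • If x = 2: the equation forces y = -8, giving (x, y) = (2, -8), which violates y > x.
  • If y = 5: with y = 5, every remaining term of the linear equation is divisible by 3, so the left side is ≡ 0 (mod 3); but the right side -19 ≡ 2 (mod 3). No integers can satisfy it.
Both branches are infeasible, so the system has no integer solution.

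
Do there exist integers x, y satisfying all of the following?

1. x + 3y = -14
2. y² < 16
Yes

Take x = -14, y = 0. Substituting into each constraint:
  (1) (-14) + 3(0) = -14 ✓
  (2) y² = (0)² = 0, and 0 < 16 ✓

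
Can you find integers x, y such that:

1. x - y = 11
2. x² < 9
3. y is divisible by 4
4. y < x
Yes

Take x = -1, y = -12. Substituting into each constraint:
  (1) (-1) + 12 = 11 ✓
  (2) x² = (-1)² = 1, and 1 < 9 ✓
  (3) -12 = 4 × -3, remainder 0 ✓
  (4) -12 < -1 ✓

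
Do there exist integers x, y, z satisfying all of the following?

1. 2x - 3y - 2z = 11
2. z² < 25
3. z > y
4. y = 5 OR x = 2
Yes

Take x = 2, y = -3, z = 1. Substituting into each constraint:
  (1) 2(2) - 3(-3) - 2(1) = 11 ✓
  (2) z² = (1)² = 1, and 1 < 25 ✓
  (3) 1 > -3 ✓
  (4) x = 2, target 2 ✓ (second branch holds)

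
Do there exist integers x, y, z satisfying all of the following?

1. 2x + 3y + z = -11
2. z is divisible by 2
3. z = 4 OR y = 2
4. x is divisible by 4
Yes

Take x = 0, y = -5, z = 4. Substituting into each constraint:
  (1) 2(0) + 3(-5) + 4 = -11 ✓
  (2) 4 = 2 × 2, remainder 0 ✓
  (3) z = 4, target 4 ✓ (first branch holds)
  (4) 0 = 4 × 0, remainder 0 ✓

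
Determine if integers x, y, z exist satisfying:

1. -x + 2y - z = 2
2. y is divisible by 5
Yes

Take x = 0, y = 0, z = -2. Substituting into each constraint:
  (1) 0 + 2(0) + 2 = 2 ✓
  (2) 0 = 5 × 0, remainder 0 ✓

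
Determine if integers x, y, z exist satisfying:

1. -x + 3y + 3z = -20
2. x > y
Yes

Take x = 2, y = 1, z = -7. Substituting into each constraint:
  (1) (-2) + 3(1) + 3(-7) = -20 ✓
  (2) 2 > 1 ✓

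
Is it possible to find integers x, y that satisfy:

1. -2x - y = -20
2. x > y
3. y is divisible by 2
Yes

Take x = 10, y = 0. Substituting into each constraint:
  (1) -2(10) + 0 = -20 ✓
  (2) 10 > 0 ✓
  (3) 0 = 2 × 0, remainder 0 ✓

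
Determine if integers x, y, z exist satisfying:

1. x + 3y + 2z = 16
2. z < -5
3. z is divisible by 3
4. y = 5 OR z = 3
Yes

Take x = 13, y = 5, z = -6. Substituting into each constraint:
  (1) 13 + 3(5) + 2(-6) = 16 ✓
  (2) -6 < -5 ✓
  (3) -6 = 3 × -2, remainder 0 ✓
  (4) y = 5, target 5 ✓ (first branch holds)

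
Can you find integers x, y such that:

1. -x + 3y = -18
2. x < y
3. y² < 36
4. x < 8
No

A contradictory subset is {-x + 3y = -18, x < y, y² < 36}. No integer assignment can satisfy these jointly:

  - -x + 3y = -18: is a linear equation tying the variables together
  - x < y: bounds one variable relative to another variable
  - y² < 36: restricts y to |y| ≤ 5

The bounds confine y to {-5, -4, -3, -2, -1, 0, 1, 2, 3, 4, 5}. For each value, substitute into the equation:
  • y = -5: the equation forces x = 3, but y > x fails since -5 ≤ 3.
  • y = -4: the equation forces x = 6, but y > x fails since -4 ≤ 6.
  • y = -3: the equation forces x = 9, but y > x fails since -3 ≤ 9.
  • y = -2: the equation forces x = 12, but y > x fails since -2 ≤ 12.
  • y = -1: the equation forces x = 15, but y > x fails since -1 ≤ 15.
  • y = 0: the equation forces x = 18, but y > x fails since 0 ≤ 18.
  • y = 1: the equation forces x = 21, but y > x fails since 1 ≤ 21.
  • y = 2: the equation forces x = 24, but y > x fails since 2 ≤ 24.
  • y = 3: the equation forces x = 27, but y > x fails since 3 ≤ 27.
  • y = 4: the equation forces x = 30, but y > x fails since 4 ≤ 30.
  • y = 5: the equation forces x = 33, but y > x fails since 5 ≤ 33.
Every case fails, so no integer solution exists.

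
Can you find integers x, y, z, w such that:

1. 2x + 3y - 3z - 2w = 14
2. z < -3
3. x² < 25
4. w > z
Yes

Take x = 0, y = 2, z = -4, w = 2. Substituting into each constraint:
  (1) 2(0) + 3(2) - 3(-4) - 2(2) = 14 ✓
  (2) -4 < -3 ✓
  (3) x² = (0)² = 0, and 0 < 25 ✓
  (4) 2 > -4 ✓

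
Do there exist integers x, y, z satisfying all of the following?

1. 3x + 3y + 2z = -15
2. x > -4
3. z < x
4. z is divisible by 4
Yes

Take x = 1, y = -6, z = 0. Substituting into each constraint:
  (1) 3(1) + 3(-6) + 2(0) = -15 ✓
  (2) 1 > -4 ✓
  (3) 0 < 1 ✓
  (4) 0 = 4 × 0, remainder 0 ✓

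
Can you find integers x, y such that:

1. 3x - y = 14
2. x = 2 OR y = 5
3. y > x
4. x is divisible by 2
No

A contradictory subset is {3x - y = 14, x = 2 OR y = 5, y > x}. No integer assignment can satisfy these jointly:

  - 3x - y = 14: is a linear equation tying the variables together
  - x = 2 OR y = 5: forces a choice: either x = 2 or y = 5
  - y > x: bounds one variable relative to another variable

Split on the disjunction (x = 2 OR y = 5):
  • If x = 2: the equation forces y = -8, giving (x, y) = (2, -8), which violates y > x.
  • If y = 5: with y = 5, every remaining term of the linear equation is divisible by 3, so the left side is ≡ 0 (mod 3); but the right side 19 ≡ 1 (mod 3). No integers can satisfy it.
Both branches are infeasible, so the system has no integer solution.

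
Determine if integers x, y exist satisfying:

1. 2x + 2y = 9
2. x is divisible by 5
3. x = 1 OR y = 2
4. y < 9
No

Even the single constraint (2x + 2y = 9) is infeasible over the integers.

  - 2x + 2y = 9: every term on the left is divisible by 2, so the LHS ≡ 0 (mod 2), but the RHS 9 is not — no integer solution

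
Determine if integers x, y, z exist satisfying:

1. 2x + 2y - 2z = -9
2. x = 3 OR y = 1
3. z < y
No

Even the single constraint (2x + 2y - 2z = -9) is infeasible over the integers.

  - 2x + 2y - 2z = -9: every term on the left is divisible by 2, so the LHS ≡ 0 (mod 2), but the RHS -9 is not — no integer solution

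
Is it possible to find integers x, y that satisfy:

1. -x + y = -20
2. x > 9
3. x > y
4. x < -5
No

A contradictory subset is {x > 9, x < -5}. No integer assignment can satisfy these jointly:

  - x > 9: bounds one variable relative to a constant
  - x < -5: bounds one variable relative to a constant

Direct contradiction: the bounds on x require x ≥ 10 and x ≤ -6 simultaneously, which is empty.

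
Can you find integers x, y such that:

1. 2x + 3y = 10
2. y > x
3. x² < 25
Yes

Take x = -1, y = 4. Substituting into each constraint:
  (1) 2(-1) + 3(4) = 10 ✓
  (2) 4 > -1 ✓
  (3) x² = (-1)² = 1, and 1 < 25 ✓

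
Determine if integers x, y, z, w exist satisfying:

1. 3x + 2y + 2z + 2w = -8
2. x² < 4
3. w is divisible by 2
Yes

Take x = 0, y = 0, z = -4, w = 0. Substituting into each constraint:
  (1) 3(0) + 2(0) + 2(-4) + 2(0) = -8 ✓
  (2) x² = (0)² = 0, and 0 < 4 ✓
  (3) 0 = 2 × 0, remainder 0 ✓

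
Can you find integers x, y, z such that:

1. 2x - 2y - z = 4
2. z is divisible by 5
Yes

Take x = 2, y = 0, z = 0. Substituting into each constraint:
  (1) 2(2) - 2(0) + 0 = 4 ✓
  (2) 0 = 5 × 0, remainder 0 ✓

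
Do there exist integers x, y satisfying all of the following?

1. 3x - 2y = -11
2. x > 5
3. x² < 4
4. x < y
No

A contradictory subset is {x > 5, x² < 4}. No integer assignment can satisfy these jointly:

  - x > 5: bounds one variable relative to a constant
  - x² < 4: restricts x to |x| ≤ 1

Direct contradiction: the bounds on x require x ≥ 6 and x ≤ 1 simultaneously, which is empty.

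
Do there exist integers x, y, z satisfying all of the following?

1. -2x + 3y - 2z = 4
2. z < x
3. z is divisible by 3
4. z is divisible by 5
Yes

Take x = 1, y = 2, z = 0. Substituting into each constraint:
  (1) -2(1) + 3(2) - 2(0) = 4 ✓
  (2) 0 < 1 ✓
  (3) 0 = 3 × 0, remainder 0 ✓
  (4) 0 = 5 × 0, remainder 0 ✓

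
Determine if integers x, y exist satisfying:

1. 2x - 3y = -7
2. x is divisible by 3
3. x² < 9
No

A contradictory subset is {2x - 3y = -7, x is divisible by 3}. No integer assignment can satisfy these jointly:

  - 2x - 3y = -7: is a linear equation tying the variables together
  - x is divisible by 3: restricts x to multiples of 3

Modular obstruction: writing x = 3x', every remaining term of the linear equation is divisible by 3, so the left side is ≡ 0 (mod 3); but the right side -7 ≡ 2 (mod 3). No integers can satisfy it.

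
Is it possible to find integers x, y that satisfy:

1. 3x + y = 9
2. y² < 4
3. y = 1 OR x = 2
No

The full constraint system is jointly infeasible over the integers. Each constraint and what it forces:

  - 3x + y = 9: is a linear equation tying the variables together
  - y² < 4: restricts y to |y| ≤ 1
  - y = 1 OR x = 2: forces a choice: either y = 1 or x = 2

Split on the disjunction (y = 1 OR x = 2):
  • If y = 1: with y = 1, every remaining term of the linear equation is divisible by 3, so the left side is ≡ 0 (mod 3); but the right side 8 ≡ 2 (mod 3). No integers can satisfy it.
  • If x = 2: the equation forces y = 3, but y² < 4 requires |y| ≤ 1.
Both branches are infeasible, so the system has no integer solution.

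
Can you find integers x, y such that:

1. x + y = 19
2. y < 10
Yes

Take x = 19, y = 0. Substituting into each constraint:
  (1) 19 + 0 = 19 ✓
  (2) 0 < 10 ✓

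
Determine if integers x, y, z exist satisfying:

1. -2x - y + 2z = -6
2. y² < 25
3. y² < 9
Yes

Take x = 0, y = 0, z = -3. Substituting into each constraint:
  (1) -2(0) + 0 + 2(-3) = -6 ✓
  (2) y² = (0)² = 0, and 0 < 25 ✓
  (3) y² = (0)² = 0, and 0 < 9 ✓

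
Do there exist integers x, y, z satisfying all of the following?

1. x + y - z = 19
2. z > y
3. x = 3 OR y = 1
Yes

Take x = 20, y = 1, z = 2. Substituting into each constraint:
  (1) 20 + 1 + (-2) = 19 ✓
  (2) 2 > 1 ✓
  (3) y = 1, target 1 ✓ (second branch holds)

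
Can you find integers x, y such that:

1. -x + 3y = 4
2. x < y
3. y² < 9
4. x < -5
Yes

Take x = -7, y = -1. Substituting into each constraint:
  (1) 7 + 3(-1) = 4 ✓
  (2) -7 < -1 ✓
  (3) y² = (-1)² = 1, and 1 < 9 ✓
  (4) -7 < -5 ✓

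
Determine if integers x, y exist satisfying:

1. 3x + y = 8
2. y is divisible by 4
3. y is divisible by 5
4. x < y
Yes

Take x = -4, y = 20. Substituting into each constraint:
  (1) 3(-4) + 20 = 8 ✓
  (2) 20 = 4 × 5, remainder 0 ✓
  (3) 20 = 5 × 4, remainder 0 ✓
  (4) -4 < 20 ✓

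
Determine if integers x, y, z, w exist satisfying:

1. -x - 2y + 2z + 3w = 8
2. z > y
Yes

Take x = -6, y = -1, z = 0, w = 0. Substituting into each constraint:
  (1) 6 - 2(-1) + 2(0) + 3(0) = 8 ✓
  (2) 0 > -1 ✓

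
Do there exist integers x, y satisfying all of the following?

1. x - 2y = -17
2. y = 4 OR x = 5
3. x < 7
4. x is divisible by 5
Yes

Take x = 5, y = 11. Substituting into each constraint:
  (1) 5 - 2(11) = -17 ✓
  (2) x = 5, target 5 ✓ (second branch holds)
  (3) 5 < 7 ✓
  (4) 5 = 5 × 1, remainder 0 ✓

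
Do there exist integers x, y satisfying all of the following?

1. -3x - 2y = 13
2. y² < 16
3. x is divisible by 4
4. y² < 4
No

A contradictory subset is {-3x - 2y = 13, x is divisible by 4}. No integer assignment can satisfy these jointly:

  - -3x - 2y = 13: is a linear equation tying the variables together
  - x is divisible by 4: restricts x to multiples of 4

Modular obstruction: writing x = 4x', every remaining term of the linear equation is divisible by 2, so the left side is ≡ 0 (mod 2); but the right side 13 ≡ 1 (mod 2). No integers can satisfy it.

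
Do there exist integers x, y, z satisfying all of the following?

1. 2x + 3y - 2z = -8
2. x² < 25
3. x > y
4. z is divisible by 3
Yes

Take x = -1, y = -2, z = 0. Substituting into each constraint:
  (1) 2(-1) + 3(-2) - 2(0) = -8 ✓
  (2) x² = (-1)² = 1, and 1 < 25 ✓
  (3) -1 > -2 ✓
  (4) 0 = 3 × 0, remainder 0 ✓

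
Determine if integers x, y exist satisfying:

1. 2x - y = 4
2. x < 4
Yes

Take x = 0, y = -4. Substituting into each constraint:
  (1) 2(0) + 4 = 4 ✓
  (2) 0 < 4 ✓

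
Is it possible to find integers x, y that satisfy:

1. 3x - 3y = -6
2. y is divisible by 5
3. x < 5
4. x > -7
Yes

Take x = -2, y = 0. Substituting into each constraint:
  (1) 3(-2) - 3(0) = -6 ✓
  (2) 0 = 5 × 0, remainder 0 ✓
  (3) -2 < 5 ✓
  (4) -2 > -7 ✓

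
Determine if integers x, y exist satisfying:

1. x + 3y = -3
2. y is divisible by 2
Yes

Take x = -3, y = 0. Substituting into each constraint:
  (1) (-3) + 3(0) = -3 ✓
  (2) 0 = 2 × 0, remainder 0 ✓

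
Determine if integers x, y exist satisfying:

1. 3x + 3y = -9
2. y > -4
Yes

Take x = -3, y = 0. Substituting into each constraint:
  (1) 3(-3) + 3(0) = -9 ✓
  (2) 0 > -4 ✓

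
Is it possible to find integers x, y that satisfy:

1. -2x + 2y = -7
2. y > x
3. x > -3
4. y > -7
No

Even the single constraint (-2x + 2y = -7) is infeasible over the integers.

  - -2x + 2y = -7: every term on the left is divisible by 2, so the LHS ≡ 0 (mod 2), but the RHS -7 is not — no integer solution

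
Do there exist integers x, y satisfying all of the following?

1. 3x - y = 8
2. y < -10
Yes

Take x = -1, y = -11. Substituting into each constraint:
  (1) 3(-1) + 11 = 8 ✓
  (2) -11 < -10 ✓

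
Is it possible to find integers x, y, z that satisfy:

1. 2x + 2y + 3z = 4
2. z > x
Yes

Take x = 1, y = -2, z = 2. Substituting into each constraint:
  (1) 2(1) + 2(-2) + 3(2) = 4 ✓
  (2) 2 > 1 ✓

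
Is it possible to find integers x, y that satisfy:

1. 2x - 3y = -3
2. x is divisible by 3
Yes

Take x = 0, y = 1. Substituting into each constraint:
  (1) 2(0) - 3(1) = -3 ✓
  (2) 0 = 3 × 0, remainder 0 ✓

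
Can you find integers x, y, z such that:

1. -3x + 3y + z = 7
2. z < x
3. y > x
Yes

Take x = 2, y = 4, z = 1. Substituting into each constraint:
  (1) -3(2) + 3(4) + 1 = 7 ✓
  (2) 1 < 2 ✓
  (3) 4 > 2 ✓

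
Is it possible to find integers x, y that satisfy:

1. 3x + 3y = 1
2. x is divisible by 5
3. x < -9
No

Even the single constraint (3x + 3y = 1) is infeasible over the integers.

  - 3x + 3y = 1: every term on the left is divisible by 3, so the LHS ≡ 0 (mod 3), but the RHS 1 is not — no integer solution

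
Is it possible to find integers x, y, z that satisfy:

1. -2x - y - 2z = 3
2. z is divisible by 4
Yes

Take x = -2, y = 1, z = 0. Substituting into each constraint:
  (1) -2(-2) + (-1) - 2(0) = 3 ✓
  (2) 0 = 4 × 0, remainder 0 ✓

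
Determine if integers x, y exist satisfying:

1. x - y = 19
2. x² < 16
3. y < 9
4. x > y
Yes

Take x = 0, y = -19. Substituting into each constraint:
  (1) 0 + 19 = 19 ✓
  (2) x² = (0)² = 0, and 0 < 16 ✓
  (3) -19 < 9 ✓
  (4) 0 > -19 ✓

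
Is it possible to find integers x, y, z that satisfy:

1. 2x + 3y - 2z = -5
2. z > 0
Yes

Take x = -3, y = 1, z = 1. Substituting into each constraint:
  (1) 2(-3) + 3(1) - 2(1) = -5 ✓
  (2) 1 > 0 ✓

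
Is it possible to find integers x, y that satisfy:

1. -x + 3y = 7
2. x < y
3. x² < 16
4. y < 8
Yes

Take x = 2, y = 3. Substituting into each constraint:
  (1) (-2) + 3(3) = 7 ✓
  (2) 2 < 3 ✓
  (3) x² = (2)² = 4, and 4 < 16 ✓
  (4) 3 < 8 ✓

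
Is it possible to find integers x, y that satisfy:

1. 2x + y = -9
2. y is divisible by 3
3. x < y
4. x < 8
Yes

Take x = -6, y = 3. Substituting into each constraint:
  (1) 2(-6) + 3 = -9 ✓
  (2) 3 = 3 × 1, remainder 0 ✓
  (3) -6 < 3 ✓
  (4) -6 < 8 ✓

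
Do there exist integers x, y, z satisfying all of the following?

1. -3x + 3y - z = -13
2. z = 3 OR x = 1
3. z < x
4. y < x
Yes

Take x = 1, y = -4, z = -2. Substituting into each constraint:
  (1) -3(1) + 3(-4) + 2 = -13 ✓
  (2) x = 1, target 1 ✓ (second branch holds)
  (3) -2 < 1 ✓
  (4) -4 < 1 ✓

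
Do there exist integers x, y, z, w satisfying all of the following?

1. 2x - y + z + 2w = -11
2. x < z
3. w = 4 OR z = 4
Yes

Take x = -1, y = 17, z = 0, w = 4. Substituting into each constraint:
  (1) 2(-1) + (-17) + 0 + 2(4) = -11 ✓
  (2) -1 < 0 ✓
  (3) w = 4, target 4 ✓ (first branch holds)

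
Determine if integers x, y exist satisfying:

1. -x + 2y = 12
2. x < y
Yes

Take x = 0, y = 6. Substituting into each constraint:
  (1) 0 + 2(6) = 12 ✓
  (2) 0 < 6 ✓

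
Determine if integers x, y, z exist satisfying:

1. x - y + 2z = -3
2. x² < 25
Yes

Take x = 1, y = 0, z = -2. Substituting into each constraint:
  (1) 1 + 0 + 2(-2) = -3 ✓
  (2) x² = (1)² = 1, and 1 < 25 ✓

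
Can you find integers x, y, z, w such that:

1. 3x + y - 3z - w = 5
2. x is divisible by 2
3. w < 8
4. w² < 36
Yes

Take x = 0, y = 0, z = 0, w = -5. Substituting into each constraint:
  (1) 3(0) + 0 - 3(0) + 5 = 5 ✓
  (2) 0 = 2 × 0, remainder 0 ✓
  (3) -5 < 8 ✓
  (4) w² = (-5)² = 25, and 25 < 36 ✓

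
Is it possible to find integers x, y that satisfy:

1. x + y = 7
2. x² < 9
Yes

Take x = 0, y = 7. Substituting into each constraint:
  (1) 0 + 7 = 7 ✓
  (2) x² = (0)² = 0, and 0 < 9 ✓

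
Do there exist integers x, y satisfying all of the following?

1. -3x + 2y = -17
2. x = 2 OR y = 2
Yes

Take x = 7, y = 2. Substituting into each constraint:
  (1) -3(7) + 2(2) = -17 ✓
  (2) y = 2, target 2 ✓ (second branch holds)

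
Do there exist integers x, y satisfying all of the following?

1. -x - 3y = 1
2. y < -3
Yes

Take x = 11, y = -4. Substituting into each constraint:
  (1) (-11) - 3(-4) = 1 ✓
  (2) -4 < -3 ✓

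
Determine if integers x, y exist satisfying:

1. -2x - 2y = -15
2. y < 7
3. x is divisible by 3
No

Even the single constraint (-2x - 2y = -15) is infeasible over the integers.

  - -2x - 2y = -15: every term on the left is divisible by 2, so the LHS ≡ 0 (mod 2), but the RHS -15 is not — no integer solution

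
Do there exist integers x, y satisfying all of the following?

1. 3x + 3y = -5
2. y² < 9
No

Even the single constraint (3x + 3y = -5) is infeasible over the integers.

  - 3x + 3y = -5: every term on the left is divisible by 3, so the LHS ≡ 0 (mod 3), but the RHS -5 is not — no integer solution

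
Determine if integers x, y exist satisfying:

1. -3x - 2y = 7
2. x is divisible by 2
No

The full constraint system is jointly infeasible over the integers. Each constraint and what it forces:

  - -3x - 2y = 7: is a linear equation tying the variables together
  - x is divisible by 2: restricts x to multiples of 2

Modular obstruction: writing x = 2x', every remaining term of the linear equation is divisible by 2, so the left side is ≡ 0 (mod 2); but the right side 7 ≡ 1 (mod 2). No integers can satisfy it.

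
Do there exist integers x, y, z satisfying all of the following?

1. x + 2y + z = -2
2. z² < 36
Yes

Take x = -2, y = 0, z = 0. Substituting into each constraint:
  (1) (-2) + 2(0) + 0 = -2 ✓
  (2) z² = (0)² = 0, and 0 < 36 ✓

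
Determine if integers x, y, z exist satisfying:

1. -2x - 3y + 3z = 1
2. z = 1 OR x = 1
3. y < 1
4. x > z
Yes

Take x = 1, y = -1, z = 0. Substituting into each constraint:
  (1) -2(1) - 3(-1) + 3(0) = 1 ✓
  (2) x = 1, target 1 ✓ (second branch holds)
  (3) -1 < 1 ✓
  (4) 1 > 0 ✓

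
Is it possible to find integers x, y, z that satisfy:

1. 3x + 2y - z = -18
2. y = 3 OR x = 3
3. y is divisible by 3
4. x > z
Yes

Take x = -13, y = 3, z = -15. Substituting into each constraint:
  (1) 3(-13) + 2(3) + 15 = -18 ✓
  (2) y = 3, target 3 ✓ (first branch holds)
  (3) 3 = 3 × 1, remainder 0 ✓
  (4) -13 > -15 ✓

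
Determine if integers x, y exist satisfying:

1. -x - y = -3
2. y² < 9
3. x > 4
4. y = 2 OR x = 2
No

A contradictory subset is {-x - y = -3, x > 4, y = 2 OR x = 2}. No integer assignment can satisfy these jointly:

  - -x - y = -3: is a linear equation tying the variables together
  - x > 4: bounds one variable relative to a constant
  - y = 2 OR x = 2: forces a choice: either y = 2 or x = 2

Split on the disjunction (y = 2 OR x = 2):
  • If y = 2: the equation forces x = 1, which contradicts the bound x ≥ 5.
  • If x = 2: this contradicts the bound x ≥ 5.
Both branches are infeasible, so the system has no integer solution.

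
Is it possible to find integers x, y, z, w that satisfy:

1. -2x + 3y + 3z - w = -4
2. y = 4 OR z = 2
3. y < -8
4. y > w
Yes

Take x = -3, y = -9, z = 2, w = -11. Substituting into each constraint:
  (1) -2(-3) + 3(-9) + 3(2) + 11 = -4 ✓
  (2) z = 2, target 2 ✓ (second branch holds)
  (3) -9 < -8 ✓
  (4) -9 > -11 ✓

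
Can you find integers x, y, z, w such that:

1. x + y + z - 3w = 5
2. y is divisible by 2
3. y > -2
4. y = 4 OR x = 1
Yes

Take x = 1, y = 0, z = -2, w = -2. Substituting into each constraint:
  (1) 1 + 0 + (-2) - 3(-2) = 5 ✓
  (2) 0 = 2 × 0, remainder 0 ✓
  (3) 0 > -2 ✓
  (4) x = 1, target 1 ✓ (second branch holds)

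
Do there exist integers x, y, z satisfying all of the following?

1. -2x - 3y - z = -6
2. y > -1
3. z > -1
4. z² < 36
Yes

Take x = 3, y = 0, z = 0. Substituting into each constraint:
  (1) -2(3) - 3(0) + 0 = -6 ✓
  (2) 0 > -1 ✓
  (3) 0 > -1 ✓
  (4) z² = (0)² = 0, and 0 < 36 ✓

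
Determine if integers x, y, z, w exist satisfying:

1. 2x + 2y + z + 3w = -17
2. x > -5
Yes

Take x = -4, y = 0, z = 0, w = -3. Substituting into each constraint:
  (1) 2(-4) + 2(0) + 0 + 3(-3) = -17 ✓
  (2) -4 > -5 ✓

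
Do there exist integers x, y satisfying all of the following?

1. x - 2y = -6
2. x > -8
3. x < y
Yes

Take x = 4, y = 5. Substituting into each constraint:
  (1) 4 - 2(5) = -6 ✓
  (2) 4 > -8 ✓
  (3) 4 < 5 ✓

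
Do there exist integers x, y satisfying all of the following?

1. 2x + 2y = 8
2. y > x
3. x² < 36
Yes

Take x = 1, y = 3. Substituting into each constraint:
  (1) 2(1) + 2(3) = 8 ✓
  (2) 3 > 1 ✓
  (3) x² = (1)² = 1, and 1 < 36 ✓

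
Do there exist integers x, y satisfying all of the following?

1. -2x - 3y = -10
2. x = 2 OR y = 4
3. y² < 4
No

The full constraint system is jointly infeasible over the integers. Each constraint and what it forces:

  - -2x - 3y = -10: is a linear equation tying the variables together
  - x = 2 OR y = 4: forces a choice: either x = 2 or y = 4
  - y² < 4: restricts y to |y| ≤ 1

Split on the disjunction (x = 2 OR y = 4):
  • If x = 2: the equation forces y = 2, but y² < 4 requires |y| ≤ 1.
  • If y = 4: this contradicts y² < 4, which requires |y| ≤ 1.
Both branches are infeasible, so the system has no integer solution.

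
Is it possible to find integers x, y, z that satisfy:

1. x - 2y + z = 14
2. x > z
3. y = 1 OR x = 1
Yes

Take x = 1, y = -7, z = -1. Substituting into each constraint:
  (1) 1 - 2(-7) + (-1) = 14 ✓
  (2) 1 > -1 ✓
  (3) x = 1, target 1 ✓ (second branch holds)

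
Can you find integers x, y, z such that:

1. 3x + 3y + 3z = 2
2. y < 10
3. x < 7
No

Even the single constraint (3x + 3y + 3z = 2) is infeasible over the integers.

  - 3x + 3y + 3z = 2: every term on the left is divisible by 3, so the LHS ≡ 0 (mod 3), but the RHS 2 is not — no integer solution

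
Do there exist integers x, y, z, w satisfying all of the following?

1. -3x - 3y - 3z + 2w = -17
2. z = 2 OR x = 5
Yes

Take x = 5, y = 2, z = 0, w = 2. Substituting into each constraint:
  (1) -3(5) - 3(2) - 3(0) + 2(2) = -17 ✓
  (2) x = 5, target 5 ✓ (second branch holds)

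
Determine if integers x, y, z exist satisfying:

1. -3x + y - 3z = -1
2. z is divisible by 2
Yes

Take x = 1, y = 2, z = 0. Substituting into each constraint:
  (1) -3(1) + 2 - 3(0) = -1 ✓
  (2) 0 = 2 × 0, remainder 0 ✓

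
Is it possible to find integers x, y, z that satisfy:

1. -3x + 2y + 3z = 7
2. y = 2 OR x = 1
Yes

Take x = 1, y = -1, z = 4. Substituting into each constraint:
  (1) -3(1) + 2(-1) + 3(4) = 7 ✓
  (2) x = 1, target 1 ✓ (second branch holds)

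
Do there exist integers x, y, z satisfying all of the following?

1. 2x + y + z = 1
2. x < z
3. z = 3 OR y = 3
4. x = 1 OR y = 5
Yes

Take x = 1, y = -4, z = 3. Substituting into each constraint:
  (1) 2(1) + (-4) + 3 = 1 ✓
  (2) 1 < 3 ✓
  (3) z = 3, target 3 ✓ (first branch holds)
  (4) x = 1, target 1 ✓ (first branch holds)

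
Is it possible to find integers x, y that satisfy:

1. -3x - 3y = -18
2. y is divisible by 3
Yes

Take x = 6, y = 0. Substituting into each constraint:
  (1) -3(6) - 3(0) = -18 ✓
  (2) 0 = 3 × 0, remainder 0 ✓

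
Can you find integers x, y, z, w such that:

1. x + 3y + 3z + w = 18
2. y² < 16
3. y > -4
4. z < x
Yes

Take x = 0, y = 0, z = -1, w = 21. Substituting into each constraint:
  (1) 0 + 3(0) + 3(-1) + 21 = 18 ✓
  (2) y² = (0)² = 0, and 0 < 16 ✓
  (3) 0 > -4 ✓
  (4) -1 < 0 ✓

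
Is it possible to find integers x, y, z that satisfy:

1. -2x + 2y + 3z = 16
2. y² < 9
Yes

Take x = 0, y = 2, z = 4. Substituting into each constraint:
  (1) -2(0) + 2(2) + 3(4) = 16 ✓
  (2) y² = (2)² = 4, and 4 < 9 ✓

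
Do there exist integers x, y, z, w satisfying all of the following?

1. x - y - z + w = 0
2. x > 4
Yes

Take x = 5, y = 5, z = 0, w = 0. Substituting into each constraint:
  (1) 5 + (-5) + 0 + 0 = 0 ✓
  (2) 5 > 4 ✓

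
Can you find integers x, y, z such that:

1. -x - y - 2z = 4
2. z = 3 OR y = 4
Yes

Take x = 0, y = -10, z = 3. Substituting into each constraint:
  (1) 0 + 10 - 2(3) = 4 ✓
  (2) z = 3, target 3 ✓ (first branch holds)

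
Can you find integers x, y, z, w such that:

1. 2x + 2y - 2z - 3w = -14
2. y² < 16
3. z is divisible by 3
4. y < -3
No

A contradictory subset is {y² < 16, y < -3}. No integer assignment can satisfy these jointly:

  - y² < 16: restricts y to |y| ≤ 3
  - y < -3: bounds one variable relative to a constant

Direct contradiction: the bounds on y require y ≥ -3 and y ≤ -4 simultaneously, which is empty.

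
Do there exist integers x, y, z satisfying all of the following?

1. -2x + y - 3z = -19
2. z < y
Yes

Take x = 11, y = 0, z = -1. Substituting into each constraint:
  (1) -2(11) + 0 - 3(-1) = -19 ✓
  (2) -1 < 0 ✓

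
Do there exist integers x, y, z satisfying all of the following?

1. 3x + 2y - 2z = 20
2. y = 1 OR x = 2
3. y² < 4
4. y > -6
Yes

Take x = 0, y = 1, z = -9. Substituting into each constraint:
  (1) 3(0) + 2(1) - 2(-9) = 20 ✓
  (2) y = 1, target 1 ✓ (first branch holds)
  (3) y² = (1)² = 1, and 1 < 4 ✓
  (4) 1 > -6 ✓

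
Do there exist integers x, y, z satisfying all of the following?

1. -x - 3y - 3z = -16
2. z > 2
Yes

Take x = 1, y = 0, z = 5. Substituting into each constraint:
  (1) (-1) - 3(0) - 3(5) = -16 ✓
  (2) 5 > 2 ✓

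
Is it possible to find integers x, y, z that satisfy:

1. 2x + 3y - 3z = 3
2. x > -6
Yes

Take x = 0, y = 1, z = 0. Substituting into each constraint:
  (1) 2(0) + 3(1) - 3(0) = 3 ✓
  (2) 0 > -6 ✓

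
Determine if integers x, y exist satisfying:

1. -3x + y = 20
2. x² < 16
Yes

Take x = 0, y = 20. Substituting into each constraint:
  (1) -3(0) + 20 = 20 ✓
  (2) x² = (0)² = 0, and 0 < 16 ✓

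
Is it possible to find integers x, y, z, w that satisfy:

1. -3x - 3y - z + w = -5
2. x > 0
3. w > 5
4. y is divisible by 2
Yes

Take x = 4, y = 0, z = 0, w = 7. Substituting into each constraint:
  (1) -3(4) - 3(0) + 0 + 7 = -5 ✓
  (2) 4 > 0 ✓
  (3) 7 > 5 ✓
  (4) 0 = 2 × 0, remainder 0 ✓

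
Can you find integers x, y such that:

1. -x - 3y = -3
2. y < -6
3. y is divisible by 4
Yes

Take x = 27, y = -8. Substituting into each constraint:
  (1) (-27) - 3(-8) = -3 ✓
  (2) -8 < -6 ✓
  (3) -8 = 4 × -2, remainder 0 ✓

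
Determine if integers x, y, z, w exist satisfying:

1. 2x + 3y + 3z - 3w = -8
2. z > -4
Yes

Take x = 2, y = 0, z = 0, w = 4. Substituting into each constraint:
  (1) 2(2) + 3(0) + 3(0) - 3(4) = -8 ✓
  (2) 0 > -4 ✓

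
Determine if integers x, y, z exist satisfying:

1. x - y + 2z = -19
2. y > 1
Yes

Take x = -17, y = 2, z = 0. Substituting into each constraint:
  (1) (-17) + (-2) + 2(0) = -19 ✓
  (2) 2 > 1 ✓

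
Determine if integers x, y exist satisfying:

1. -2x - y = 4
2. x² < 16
Yes

Take x = 0, y = -4. Substituting into each constraint:
  (1) -2(0) + 4 = 4 ✓
  (2) x² = (0)² = 0, and 0 < 16 ✓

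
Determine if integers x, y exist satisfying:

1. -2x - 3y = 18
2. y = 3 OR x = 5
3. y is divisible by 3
No

A contradictory subset is {-2x - 3y = 18, y = 3 OR x = 5}. No integer assignment can satisfy these jointly:

  - -2x - 3y = 18: is a linear equation tying the variables together
  - y = 3 OR x = 5: forces a choice: either y = 3 or x = 5

Split on the disjunction (y = 3 OR x = 5):
  • If y = 3: with y = 3, every remaining term of the linear equation is divisible by 2, so the left side is ≡ 0 (mod 2); but the right side 27 ≡ 1 (mod 2). No integers can satisfy it.
  • If x = 5: with x = 5, every remaining term of the linear equation is divisible by 3, so the left side is ≡ 0 (mod 3); but the right side 28 ≡ 1 (mod 3). No integers can satisfy it.
Both branches are infeasible, so the system has no integer solution.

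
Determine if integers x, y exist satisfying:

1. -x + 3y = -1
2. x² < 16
Yes

Take x = 1, y = 0. Substituting into each constraint:
  (1) (-1) + 3(0) = -1 ✓
  (2) x² = (1)² = 1, and 1 < 16 ✓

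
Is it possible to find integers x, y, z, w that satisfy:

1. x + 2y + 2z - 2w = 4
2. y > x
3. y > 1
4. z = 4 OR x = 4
Yes

Take x = 6, y = 7, z = 4, w = 12. Substituting into each constraint:
  (1) 6 + 2(7) + 2(4) - 2(12) = 4 ✓
  (2) 7 > 6 ✓
  (3) 7 > 1 ✓
  (4) z = 4, target 4 ✓ (first branch holds)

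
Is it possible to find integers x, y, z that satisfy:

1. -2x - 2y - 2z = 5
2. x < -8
No

Even the single constraint (-2x - 2y - 2z = 5) is infeasible over the integers.

  - -2x - 2y - 2z = 5: every term on the left is divisible by 2, so the LHS ≡ 0 (mod 2), but the RHS 5 is not — no integer solution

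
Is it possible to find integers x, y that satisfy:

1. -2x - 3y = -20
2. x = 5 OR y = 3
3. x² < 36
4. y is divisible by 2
No

A contradictory subset is {-2x - 3y = -20, x = 5 OR y = 3}. No integer assignment can satisfy these jointly:

  - -2x - 3y = -20: is a linear equation tying the variables together
  - x = 5 OR y = 3: forces a choice: either x = 5 or y = 3

Split on the disjunction (x = 5 OR y = 3):
  • If x = 5: with x = 5, every remaining term of the linear equation is divisible by 3, so the left side is ≡ 0 (mod 3); but the right side -10 ≡ 2 (mod 3). No integers can satisfy it.
  • If y = 3: with y = 3, every remaining term of the linear equation is divisible by 2, so the left side is ≡ 0 (mod 2); but the right side -11 ≡ 1 (mod 2). No integers can satisfy it.
Both branches are infeasible, so the system has no integer solution.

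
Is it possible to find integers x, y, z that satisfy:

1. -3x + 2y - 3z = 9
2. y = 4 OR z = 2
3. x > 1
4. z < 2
No

A contradictory subset is {-3x + 2y - 3z = 9, y = 4 OR z = 2, z < 2}. No integer assignment can satisfy these jointly:

  - -3x + 2y - 3z = 9: is a linear equation tying the variables together
  - y = 4 OR z = 2: forces a choice: either y = 4 or z = 2
  - z < 2: bounds one variable relative to a constant

Split on the disjunction (y = 4 OR z = 2):
  • If y = 4: with y = 4, every remaining term of the linear equation is divisible by 3, so the left side is ≡ 0 (mod 3); but the right side 1 ≡ 1 (mod 3). No integers can satisfy it.
  • If z = 2: this contradicts the bound z ≤ 1.
Both branches are infeasible, so the system has no integer solution.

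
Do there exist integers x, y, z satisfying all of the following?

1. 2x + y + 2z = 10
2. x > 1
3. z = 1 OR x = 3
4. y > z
Yes

Take x = 3, y = 2, z = 1. Substituting into each constraint:
  (1) 2(3) + 2 + 2(1) = 10 ✓
  (2) 3 > 1 ✓
  (3) z = 1, target 1 ✓ (first branch holds)
  (4) 2 > 1 ✓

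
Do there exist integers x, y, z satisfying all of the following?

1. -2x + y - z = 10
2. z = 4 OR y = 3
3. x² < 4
Yes

Take x = 0, y = 14, z = 4. Substituting into each constraint:
  (1) -2(0) + 14 + (-4) = 10 ✓
  (2) z = 4, target 4 ✓ (first branch holds)
  (3) x² = (0)² = 0, and 0 < 4 ✓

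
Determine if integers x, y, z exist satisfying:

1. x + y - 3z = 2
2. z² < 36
Yes

Take x = 2, y = 0, z = 0. Substituting into each constraint:
  (1) 2 + 0 - 3(0) = 2 ✓
  (2) z² = (0)² = 0, and 0 < 36 ✓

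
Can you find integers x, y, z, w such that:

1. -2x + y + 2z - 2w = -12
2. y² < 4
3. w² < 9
Yes

Take x = 6, y = 0, z = 0, w = 0. Substituting into each constraint:
  (1) -2(6) + 0 + 2(0) - 2(0) = -12 ✓
  (2) y² = (0)² = 0, and 0 < 4 ✓
  (3) w² = (0)² = 0, and 0 < 9 ✓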